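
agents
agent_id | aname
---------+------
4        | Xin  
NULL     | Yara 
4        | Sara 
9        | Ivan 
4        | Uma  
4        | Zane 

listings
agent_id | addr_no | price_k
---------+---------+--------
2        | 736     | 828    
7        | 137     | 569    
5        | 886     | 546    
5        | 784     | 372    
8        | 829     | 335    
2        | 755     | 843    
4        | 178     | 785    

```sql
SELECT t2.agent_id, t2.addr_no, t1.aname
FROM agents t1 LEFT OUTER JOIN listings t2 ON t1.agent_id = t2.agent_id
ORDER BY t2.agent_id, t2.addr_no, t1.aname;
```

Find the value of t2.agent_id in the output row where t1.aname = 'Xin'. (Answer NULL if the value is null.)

LEFT JOIN keeps every row from `agents`; unmatched rows get NULL for `listings`'s columns.
Matching on t1.agent_id = t2.agent_id. A NULL in a compared column never satisfies the condition.
- t1 (agent_id=4) pairs with 1 row(s) of t2.
- t1 (agent_id=NULL) has no partner → padded with NULL.
- t1 (agent_id=4) pairs with 1 row(s) of t2.
- t1 (agent_id=9) has no partner → padded with NULL.
- t1 (agent_id=4) pairs with 1 row(s) of t2.
- t1 (agent_id=4) pairs with 1 row(s) of t2.

4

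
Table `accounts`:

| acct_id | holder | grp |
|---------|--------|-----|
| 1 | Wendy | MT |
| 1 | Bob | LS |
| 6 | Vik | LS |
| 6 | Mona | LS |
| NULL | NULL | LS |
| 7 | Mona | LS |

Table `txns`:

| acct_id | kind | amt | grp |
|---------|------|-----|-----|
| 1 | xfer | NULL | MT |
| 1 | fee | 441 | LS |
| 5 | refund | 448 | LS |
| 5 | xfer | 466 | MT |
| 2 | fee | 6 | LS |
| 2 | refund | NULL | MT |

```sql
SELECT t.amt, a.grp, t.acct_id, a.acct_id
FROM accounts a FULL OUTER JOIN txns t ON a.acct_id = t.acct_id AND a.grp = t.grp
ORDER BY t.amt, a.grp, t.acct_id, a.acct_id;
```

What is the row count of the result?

10

FULL OUTER JOIN keeps every row from both sides; unmatched rows get NULL for the other side's columns.
Matching on a.acct_id = t.acct_id AND a.grp = t.grp. A NULL in a compared column never satisfies the condition.
- acct_id=1, grp=MT: 1 matching t row(s), so 1 row(s) emitted.
- acct_id=1, grp=LS: 1 matching t row(s), so 1 row(s) emitted.
- acct_id=6, grp=LS: no t row matches, row kept with t columns NULL.
- acct_id=6, grp=LS: no t row matches, row kept with t columns NULL.
- acct_id=NULL, grp=LS: no t row matches, row kept with t columns NULL.
- acct_id=7, grp=LS: no t row matches, row kept with t columns NULL.
- 4 t row(s) had no a match → kept, a columns NULL.
Total: 2 matched + 8 padded = 10 rows.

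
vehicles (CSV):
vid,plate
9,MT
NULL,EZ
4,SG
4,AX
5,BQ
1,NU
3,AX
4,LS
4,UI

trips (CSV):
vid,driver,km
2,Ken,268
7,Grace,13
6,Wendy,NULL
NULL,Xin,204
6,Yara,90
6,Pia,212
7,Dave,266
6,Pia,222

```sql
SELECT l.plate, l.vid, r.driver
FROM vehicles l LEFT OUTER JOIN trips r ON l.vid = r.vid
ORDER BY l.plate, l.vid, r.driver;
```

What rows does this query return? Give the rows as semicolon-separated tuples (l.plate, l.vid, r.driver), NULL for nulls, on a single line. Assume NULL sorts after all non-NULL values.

(AX, 3, NULL); (AX, 4, NULL); (BQ, 5, NULL); (EZ, NULL, NULL); (LS, 4, NULL); (MT, 9, NULL); (NU, 1, NULL); (SG, 4, NULL); (UI, 4, NULL)

LEFT JOIN keeps every row from `vehicles`; unmatched rows get NULL for `trips`'s columns.
Matching on l.vid = r.vid. A NULL in a compared column never satisfies the condition.
- l row (vid=9): no match → kept, r columns NULL.
- l row (vid=NULL): no match → kept, r columns NULL.
- l row (vid=4): no match → kept, r columns NULL.
- l row (vid=4): no match → kept, r columns NULL.
- l row (vid=5): no match → kept, r columns NULL.
- l row (vid=1): no match → kept, r columns NULL.
- l row (vid=3): no match → kept, r columns NULL.
- l row (vid=4): no match → kept, r columns NULL.
- l row (vid=4): no match → kept, r columns NULL.
After projecting and ordering:
l.plate | l.vid | r.driver
AX | 3 | NULL
AX | 4 | NULL
BQ | 5 | NULL
EZ | NULL | NULL
LS | 4 | NULL
MT | 9 | NULL
NU | 1 | NULL
SG | 4 | NULL
UI | 4 | NULL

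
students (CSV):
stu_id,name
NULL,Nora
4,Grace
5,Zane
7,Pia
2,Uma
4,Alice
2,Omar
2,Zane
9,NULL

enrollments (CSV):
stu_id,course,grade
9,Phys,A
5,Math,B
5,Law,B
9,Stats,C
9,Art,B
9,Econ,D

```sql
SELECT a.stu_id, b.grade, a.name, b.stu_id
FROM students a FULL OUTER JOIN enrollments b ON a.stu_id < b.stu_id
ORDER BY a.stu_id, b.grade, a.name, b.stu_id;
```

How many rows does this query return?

FULL OUTER JOIN keeps every row from both sides; unmatched rows get NULL for the other side's columns.
Matching on a.stu_id < b.stu_id. A NULL in a compared column never satisfies the condition.
Matched pairs: 38; unmatched a rows kept: 2; unmatched b rows kept: 0.
Total: 38 matched + 2 padded = 40 rows.

40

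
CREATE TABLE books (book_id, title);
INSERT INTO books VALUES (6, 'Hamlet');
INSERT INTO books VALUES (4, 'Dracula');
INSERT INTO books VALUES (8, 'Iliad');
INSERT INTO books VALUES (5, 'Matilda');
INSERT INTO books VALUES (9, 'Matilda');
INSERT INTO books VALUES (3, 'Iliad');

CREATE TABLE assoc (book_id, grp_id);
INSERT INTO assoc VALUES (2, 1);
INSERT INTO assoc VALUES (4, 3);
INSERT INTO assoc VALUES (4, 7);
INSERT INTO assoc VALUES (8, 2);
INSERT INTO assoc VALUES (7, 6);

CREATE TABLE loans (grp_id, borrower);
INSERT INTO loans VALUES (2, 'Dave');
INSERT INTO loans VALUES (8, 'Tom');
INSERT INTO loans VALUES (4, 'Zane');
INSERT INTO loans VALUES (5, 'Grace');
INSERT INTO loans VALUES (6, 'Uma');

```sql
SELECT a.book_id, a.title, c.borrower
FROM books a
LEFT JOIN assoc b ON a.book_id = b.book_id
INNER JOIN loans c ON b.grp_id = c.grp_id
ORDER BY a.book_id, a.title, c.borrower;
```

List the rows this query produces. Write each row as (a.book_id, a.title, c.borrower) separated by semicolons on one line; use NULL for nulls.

(8, Iliad, Dave)

Joins associate left-to-right: books LEFT JOIN assoc on book_id gives 7 intermediate row(s).
Then INNER JOIN `loans c` on grp_id: keep only rows whose b.grp_id appears in c.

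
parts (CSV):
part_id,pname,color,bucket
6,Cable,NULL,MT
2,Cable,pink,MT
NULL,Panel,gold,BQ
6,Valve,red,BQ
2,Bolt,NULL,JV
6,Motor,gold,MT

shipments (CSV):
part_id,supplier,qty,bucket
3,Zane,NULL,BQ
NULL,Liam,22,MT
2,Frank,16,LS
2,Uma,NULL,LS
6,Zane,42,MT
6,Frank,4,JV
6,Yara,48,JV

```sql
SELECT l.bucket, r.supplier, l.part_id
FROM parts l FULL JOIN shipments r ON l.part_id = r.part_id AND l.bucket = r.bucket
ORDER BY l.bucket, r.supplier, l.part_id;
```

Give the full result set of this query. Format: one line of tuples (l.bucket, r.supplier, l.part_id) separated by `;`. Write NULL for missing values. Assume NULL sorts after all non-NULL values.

FULL OUTER JOIN keeps every row from both sides; unmatched rows get NULL for the other side's columns.
Matching on l.part_id = r.part_id AND l.bucket = r.bucket. A NULL in a compared column never satisfies the condition.
- l row (part_id=6, bucket=MT): matches 1 r row(s) → 1 output row(s).
- l row (part_id=2, bucket=MT): no match → kept, r columns NULL.
- l row (part_id=NULL, bucket=BQ): no match → kept, r columns NULL.
- l row (part_id=6, bucket=BQ): no match → kept, r columns NULL.
- l row (part_id=2, bucket=JV): no match → kept, r columns NULL.
- l row (part_id=6, bucket=MT): matches 1 r row(s) → 1 output row(s).
- 6 r row(s) had no l match → kept, l columns NULL.

(BQ, NULL, 6); (BQ, NULL, NULL); (JV, NULL, 2); (MT, Zane, 6); (MT, Zane, 6); (MT, NULL, 2); (NULL, Frank, NULL); (NULL, Frank, NULL); (NULL, Liam, NULL); (NULL, Uma, NULL); (NULL, Yara, NULL); (NULL, Zane, NULL)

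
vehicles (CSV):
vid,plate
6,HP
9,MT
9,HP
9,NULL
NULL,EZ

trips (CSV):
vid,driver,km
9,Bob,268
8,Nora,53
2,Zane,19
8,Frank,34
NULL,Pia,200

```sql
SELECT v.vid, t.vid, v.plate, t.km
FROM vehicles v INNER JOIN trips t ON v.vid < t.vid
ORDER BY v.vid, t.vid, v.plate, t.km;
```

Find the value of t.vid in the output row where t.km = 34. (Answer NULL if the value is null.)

INNER JOIN keeps only pairs where the ON condition holds.
Matching on v.vid < t.vid. A NULL in a compared column never satisfies the condition.
- v[0] vid=6 → 3 match(es) in t → 3 row(s).
- v[1] vid=9 → no match; dropped.
- v[2] vid=9 → no match; dropped.
- v[3] vid=9 → no match; dropped.
- v[4] vid=NULL → no match; dropped.

8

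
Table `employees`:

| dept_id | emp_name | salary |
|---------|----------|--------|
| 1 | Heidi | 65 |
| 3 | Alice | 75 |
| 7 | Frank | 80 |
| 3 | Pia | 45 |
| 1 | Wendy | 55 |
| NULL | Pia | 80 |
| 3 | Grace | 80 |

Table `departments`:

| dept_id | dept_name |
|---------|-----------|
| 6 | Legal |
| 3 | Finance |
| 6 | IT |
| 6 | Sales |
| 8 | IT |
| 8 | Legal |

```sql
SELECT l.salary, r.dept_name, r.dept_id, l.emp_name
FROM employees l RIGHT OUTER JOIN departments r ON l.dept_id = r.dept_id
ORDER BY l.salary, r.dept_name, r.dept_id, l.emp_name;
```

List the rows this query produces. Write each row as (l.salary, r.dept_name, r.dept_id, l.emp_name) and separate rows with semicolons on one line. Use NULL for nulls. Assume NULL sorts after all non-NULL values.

(45, Finance, 3, Pia); (75, Finance, 3, Alice); (80, Finance, 3, Grace); (NULL, IT, 6, NULL); (NULL, IT, 8, NULL); (NULL, Legal, 6, NULL); (NULL, Legal, 8, NULL); (NULL, Sales, 6, NULL)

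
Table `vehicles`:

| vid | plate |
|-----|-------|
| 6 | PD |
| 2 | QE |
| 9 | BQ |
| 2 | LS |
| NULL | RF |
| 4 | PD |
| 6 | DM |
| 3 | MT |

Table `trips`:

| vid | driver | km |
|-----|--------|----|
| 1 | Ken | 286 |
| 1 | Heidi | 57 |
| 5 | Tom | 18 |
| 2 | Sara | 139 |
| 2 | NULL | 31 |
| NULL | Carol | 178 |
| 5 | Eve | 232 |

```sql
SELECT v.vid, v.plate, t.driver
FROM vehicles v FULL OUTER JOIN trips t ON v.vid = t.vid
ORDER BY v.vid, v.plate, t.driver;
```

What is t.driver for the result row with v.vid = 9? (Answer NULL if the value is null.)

NULL

FULL OUTER JOIN keeps every row from both sides; unmatched rows get NULL for the other side's columns.
Matching on v.vid = t.vid. A NULL in a compared column never satisfies the condition.
Matched pairs: 4; unmatched v rows kept: 6; unmatched t rows kept: 5.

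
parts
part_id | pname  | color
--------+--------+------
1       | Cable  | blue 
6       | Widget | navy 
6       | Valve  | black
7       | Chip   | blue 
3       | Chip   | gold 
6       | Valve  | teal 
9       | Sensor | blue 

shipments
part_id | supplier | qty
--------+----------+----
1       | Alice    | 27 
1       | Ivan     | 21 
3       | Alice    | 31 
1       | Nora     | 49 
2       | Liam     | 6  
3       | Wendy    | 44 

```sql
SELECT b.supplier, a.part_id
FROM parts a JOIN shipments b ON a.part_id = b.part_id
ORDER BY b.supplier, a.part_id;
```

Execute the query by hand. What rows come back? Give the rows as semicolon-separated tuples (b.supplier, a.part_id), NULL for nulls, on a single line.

INNER JOIN keeps only pairs where the ON condition holds.
Matching on a.part_id = b.part_id.
Matched pairs: 5.

(Alice, 1); (Alice, 3); (Ivan, 1); (Nora, 1); (Wendy, 3)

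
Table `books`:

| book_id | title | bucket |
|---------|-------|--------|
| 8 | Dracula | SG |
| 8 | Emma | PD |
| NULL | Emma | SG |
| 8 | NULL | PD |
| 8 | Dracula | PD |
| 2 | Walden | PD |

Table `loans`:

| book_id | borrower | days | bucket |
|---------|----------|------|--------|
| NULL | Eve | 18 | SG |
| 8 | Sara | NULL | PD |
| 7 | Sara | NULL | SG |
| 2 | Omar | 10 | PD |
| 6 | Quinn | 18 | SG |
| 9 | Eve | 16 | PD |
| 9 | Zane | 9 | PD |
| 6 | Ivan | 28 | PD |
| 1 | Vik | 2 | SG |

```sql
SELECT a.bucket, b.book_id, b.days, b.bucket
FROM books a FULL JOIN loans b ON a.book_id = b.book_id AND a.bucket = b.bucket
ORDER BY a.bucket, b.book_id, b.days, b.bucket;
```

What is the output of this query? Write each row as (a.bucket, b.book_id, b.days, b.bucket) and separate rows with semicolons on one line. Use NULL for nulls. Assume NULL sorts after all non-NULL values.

FULL OUTER JOIN keeps every row from both sides; unmatched rows get NULL for the other side's columns.
Matching on a.book_id = b.book_id AND a.bucket = b.bucket. A NULL in a compared column never satisfies the condition.
- a row (book_id=8, bucket=SG): no match → kept, b columns NULL.
- a row (book_id=8, bucket=PD): matches 1 b row(s) → 1 output row(s).
- a row (book_id=NULL, bucket=SG): no match → kept, b columns NULL.
- a row (book_id=8, bucket=PD): matches 1 b row(s) → 1 output row(s).
- a row (book_id=8, bucket=PD): matches 1 b row(s) → 1 output row(s).
- a row (book_id=2, bucket=PD): matches 1 b row(s) → 1 output row(s).
- 7 row(s) from b found no a partner → padded with NULL.

(PD, 2, 10, PD); (PD, 8, NULL, PD); (PD, 8, NULL, PD); (PD, 8, NULL, PD); (SG, NULL, NULL, NULL); (SG, NULL, NULL, NULL); (NULL, 1, 2, SG); (NULL, 6, 18, SG); (NULL, 6, 28, PD); (NULL, 7, NULL, SG); (NULL, 9, 9, PD); (NULL, 9, 16, PD); (NULL, NULL, 18, SG)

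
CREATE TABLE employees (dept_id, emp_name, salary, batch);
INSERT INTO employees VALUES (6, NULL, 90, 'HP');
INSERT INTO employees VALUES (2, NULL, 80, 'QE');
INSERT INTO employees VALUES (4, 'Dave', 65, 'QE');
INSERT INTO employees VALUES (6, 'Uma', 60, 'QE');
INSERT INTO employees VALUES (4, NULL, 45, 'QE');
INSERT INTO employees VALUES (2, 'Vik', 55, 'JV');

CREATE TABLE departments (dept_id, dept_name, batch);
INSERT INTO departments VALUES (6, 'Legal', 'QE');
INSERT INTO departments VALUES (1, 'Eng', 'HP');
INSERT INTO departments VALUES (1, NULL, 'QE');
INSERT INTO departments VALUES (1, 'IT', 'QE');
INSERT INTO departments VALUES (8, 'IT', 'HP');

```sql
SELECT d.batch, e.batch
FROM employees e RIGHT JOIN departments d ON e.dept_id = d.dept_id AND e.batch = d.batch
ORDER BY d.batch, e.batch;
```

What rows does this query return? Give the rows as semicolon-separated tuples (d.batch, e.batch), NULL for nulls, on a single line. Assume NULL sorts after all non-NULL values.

(HP, NULL); (HP, NULL); (QE, QE); (QE, NULL); (QE, NULL)

RIGHT JOIN keeps every row from `departments`; unmatched rows get NULL for `employees`'s columns.
Matching on e.dept_id = d.dept_id AND e.batch = d.batch.
Matched pairs: 1; unmatched d rows kept: 4.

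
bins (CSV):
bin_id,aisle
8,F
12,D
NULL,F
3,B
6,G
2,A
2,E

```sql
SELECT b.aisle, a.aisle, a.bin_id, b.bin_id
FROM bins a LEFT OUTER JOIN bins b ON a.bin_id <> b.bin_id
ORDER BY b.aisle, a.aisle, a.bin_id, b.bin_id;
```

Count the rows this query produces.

29

LEFT JOIN keeps every row from `bins a`; unmatched rows get NULL for `bins b`'s columns.
Matching on a.bin_id <> b.bin_id. A NULL in a compared column never satisfies the condition.
Matched pairs: 28; unmatched a rows kept: 1.
Total: 28 matched + 1 padded = 29 rows.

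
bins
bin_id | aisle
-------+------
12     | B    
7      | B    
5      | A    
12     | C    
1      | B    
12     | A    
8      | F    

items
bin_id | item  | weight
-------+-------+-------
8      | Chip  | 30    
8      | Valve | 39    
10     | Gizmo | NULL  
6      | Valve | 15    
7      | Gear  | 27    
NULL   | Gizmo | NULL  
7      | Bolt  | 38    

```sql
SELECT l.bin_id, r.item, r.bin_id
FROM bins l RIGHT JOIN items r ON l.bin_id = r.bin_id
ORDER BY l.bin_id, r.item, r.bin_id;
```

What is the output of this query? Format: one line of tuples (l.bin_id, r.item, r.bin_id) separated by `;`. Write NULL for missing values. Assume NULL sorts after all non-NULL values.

RIGHT JOIN keeps every row from `items`; unmatched rows get NULL for `bins`'s columns.
Matching on l.bin_id = r.bin_id. A NULL in a compared column never satisfies the condition.
Matched pairs: 4; unmatched r rows kept: 3.

(7, Bolt, 7); (7, Gear, 7); (8, Chip, 8); (8, Valve, 8); (NULL, Gizmo, 10); (NULL, Gizmo, NULL); (NULL, Valve, 6)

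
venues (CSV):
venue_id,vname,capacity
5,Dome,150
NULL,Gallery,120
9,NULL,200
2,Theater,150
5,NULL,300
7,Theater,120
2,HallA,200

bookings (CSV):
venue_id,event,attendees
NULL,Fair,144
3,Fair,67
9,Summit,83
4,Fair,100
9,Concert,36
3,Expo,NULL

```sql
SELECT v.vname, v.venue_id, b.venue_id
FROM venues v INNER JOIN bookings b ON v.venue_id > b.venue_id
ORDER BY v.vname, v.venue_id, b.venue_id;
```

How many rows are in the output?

12

INNER JOIN keeps only pairs where the ON condition holds.
Matching on v.venue_id > b.venue_id. A NULL in a compared column never satisfies the condition.
- v row (venue_id=5): matches 3 b row(s) → 3 output row(s).
- v row (venue_id=NULL): no match → dropped.
- v row (venue_id=9): matches 3 b row(s) → 3 output row(s).
- v row (venue_id=2): no match → dropped.
- v row (venue_id=5): matches 3 b row(s) → 3 output row(s).
- v row (venue_id=7): matches 3 b row(s) → 3 output row(s).
- v row (venue_id=2): no match → dropped.
Total: 12 rows.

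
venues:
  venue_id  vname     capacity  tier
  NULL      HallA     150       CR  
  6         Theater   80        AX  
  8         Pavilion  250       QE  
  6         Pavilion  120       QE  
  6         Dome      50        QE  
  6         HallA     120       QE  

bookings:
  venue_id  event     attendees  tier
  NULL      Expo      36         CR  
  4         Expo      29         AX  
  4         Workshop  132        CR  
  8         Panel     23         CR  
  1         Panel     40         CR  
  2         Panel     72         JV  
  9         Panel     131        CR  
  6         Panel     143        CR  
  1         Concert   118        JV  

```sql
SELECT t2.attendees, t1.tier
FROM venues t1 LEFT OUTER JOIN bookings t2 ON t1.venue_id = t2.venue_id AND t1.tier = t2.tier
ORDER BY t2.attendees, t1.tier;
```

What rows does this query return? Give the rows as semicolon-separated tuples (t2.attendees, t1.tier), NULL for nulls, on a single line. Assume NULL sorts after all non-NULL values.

(NULL, AX); (NULL, CR); (NULL, QE); (NULL, QE); (NULL, QE); (NULL, QE)

LEFT JOIN keeps every row from `venues`; unmatched rows get NULL for `bookings`'s columns.
Matching on t1.venue_id = t2.venue_id AND t1.tier = t2.tier. A NULL in a compared column never satisfies the condition.
- venue_id=NULL, tier=CR: no t2 row matches, row kept with t2 columns NULL.
- venue_id=6, tier=AX: no t2 row matches, row kept with t2 columns NULL.
- venue_id=8, tier=QE: no t2 row matches, row kept with t2 columns NULL.
- venue_id=6, tier=QE: no t2 row matches, row kept with t2 columns NULL.
- venue_id=6, tier=QE: no t2 row matches, row kept with t2 columns NULL.
- venue_id=6, tier=QE: no t2 row matches, row kept with t2 columns NULL.
After projecting and ordering:
t2.attendees | t1.tier
NULL | AX
NULL | CR
NULL | QE
NULL | QE
NULL | QE
NULL | QE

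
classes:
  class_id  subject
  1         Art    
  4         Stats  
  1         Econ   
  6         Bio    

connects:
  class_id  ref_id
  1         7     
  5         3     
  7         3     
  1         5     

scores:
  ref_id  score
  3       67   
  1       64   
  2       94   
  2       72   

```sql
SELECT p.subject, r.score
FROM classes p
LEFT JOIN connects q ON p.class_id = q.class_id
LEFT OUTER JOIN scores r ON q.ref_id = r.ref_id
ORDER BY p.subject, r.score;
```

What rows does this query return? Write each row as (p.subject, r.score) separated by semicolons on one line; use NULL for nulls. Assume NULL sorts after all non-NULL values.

(Art, NULL); (Art, NULL); (Bio, NULL); (Econ, NULL); (Econ, NULL); (Stats, NULL)

Step 1 — p LEFT JOIN q on class_id → 6 row(s).
Then LEFT JOIN `scores r` on ref_id: each of those 6 rows is kept; rows whose q.ref_id has no match in r get NULL for r's columns.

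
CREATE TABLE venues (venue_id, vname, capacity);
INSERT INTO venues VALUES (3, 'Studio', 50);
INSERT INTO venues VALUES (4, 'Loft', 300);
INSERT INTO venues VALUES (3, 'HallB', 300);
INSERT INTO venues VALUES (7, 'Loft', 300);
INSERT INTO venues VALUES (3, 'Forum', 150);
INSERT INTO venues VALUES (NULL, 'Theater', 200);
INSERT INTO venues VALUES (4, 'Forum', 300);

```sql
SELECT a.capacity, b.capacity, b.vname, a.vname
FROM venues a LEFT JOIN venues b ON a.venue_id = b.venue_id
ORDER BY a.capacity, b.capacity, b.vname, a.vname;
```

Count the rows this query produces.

15

LEFT JOIN keeps every row from `venues a`; unmatched rows get NULL for `venues b`'s columns.
Matching on a.venue_id = b.venue_id. A NULL in a compared column never satisfies the condition.
- venue_id=3: 3 matching b row(s), so 3 row(s) emitted.
- venue_id=4: 2 matching b row(s), so 2 row(s) emitted.
- venue_id=3: 3 matching b row(s), so 3 row(s) emitted.
- venue_id=7: 1 matching b row(s), so 1 row(s) emitted.
- venue_id=3: 3 matching b row(s), so 3 row(s) emitted.
- venue_id=NULL: no b row matches, row kept with b columns NULL.
- venue_id=4: 2 matching b row(s), so 2 row(s) emitted.
Total: 14 matched + 1 padded = 15 rows.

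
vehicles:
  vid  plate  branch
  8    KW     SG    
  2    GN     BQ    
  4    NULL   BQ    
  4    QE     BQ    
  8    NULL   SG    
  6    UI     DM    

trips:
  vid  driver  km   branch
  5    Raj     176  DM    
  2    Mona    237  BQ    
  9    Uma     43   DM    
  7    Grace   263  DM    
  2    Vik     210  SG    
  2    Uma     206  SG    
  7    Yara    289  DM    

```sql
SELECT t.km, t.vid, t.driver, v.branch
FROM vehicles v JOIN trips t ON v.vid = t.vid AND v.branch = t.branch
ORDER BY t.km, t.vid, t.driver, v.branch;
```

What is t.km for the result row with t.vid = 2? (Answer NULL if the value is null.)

237

INNER JOIN keeps only pairs where the ON condition holds.
Matching on v.vid = t.vid AND v.branch = t.branch.
- v (vid=8, branch=SG) has no partner → excluded.
- v (vid=2, branch=BQ) pairs with 1 row(s) of t.
- v (vid=4, branch=BQ) has no partner → excluded.
- v (vid=4, branch=BQ) has no partner → excluded.
- v (vid=8, branch=SG) has no partner → excluded.
- v (vid=6, branch=DM) has no partner → excluded.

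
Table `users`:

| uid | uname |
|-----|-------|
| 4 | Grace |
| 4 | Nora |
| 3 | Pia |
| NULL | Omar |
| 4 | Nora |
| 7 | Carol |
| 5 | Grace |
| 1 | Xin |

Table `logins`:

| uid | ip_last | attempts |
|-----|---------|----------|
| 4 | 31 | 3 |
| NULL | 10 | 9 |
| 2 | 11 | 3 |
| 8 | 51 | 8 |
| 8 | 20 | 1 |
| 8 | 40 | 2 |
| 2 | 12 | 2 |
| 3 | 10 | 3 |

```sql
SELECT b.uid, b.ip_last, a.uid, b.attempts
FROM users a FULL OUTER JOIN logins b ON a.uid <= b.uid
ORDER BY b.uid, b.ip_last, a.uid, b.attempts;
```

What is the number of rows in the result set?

32

FULL OUTER JOIN keeps every row from both sides; unmatched rows get NULL for the other side's columns.
Matching on a.uid <= b.uid. A NULL in a compared column never satisfies the condition.
- a row (uid=4): matches 4 b row(s) → 4 output row(s).
- a row (uid=4): matches 4 b row(s) → 4 output row(s).
- a row (uid=3): matches 5 b row(s) → 5 output row(s).
- a row (uid=NULL): no match → kept, b columns NULL.
- a row (uid=4): matches 4 b row(s) → 4 output row(s).
- a row (uid=7): matches 3 b row(s) → 3 output row(s).
- a row (uid=5): matches 3 b row(s) → 3 output row(s).
- a row (uid=1): matches 7 b row(s) → 7 output row(s).
- 1 row(s) from b found no a partner → padded with NULL.
Total: 30 matched + 2 padded = 32 rows.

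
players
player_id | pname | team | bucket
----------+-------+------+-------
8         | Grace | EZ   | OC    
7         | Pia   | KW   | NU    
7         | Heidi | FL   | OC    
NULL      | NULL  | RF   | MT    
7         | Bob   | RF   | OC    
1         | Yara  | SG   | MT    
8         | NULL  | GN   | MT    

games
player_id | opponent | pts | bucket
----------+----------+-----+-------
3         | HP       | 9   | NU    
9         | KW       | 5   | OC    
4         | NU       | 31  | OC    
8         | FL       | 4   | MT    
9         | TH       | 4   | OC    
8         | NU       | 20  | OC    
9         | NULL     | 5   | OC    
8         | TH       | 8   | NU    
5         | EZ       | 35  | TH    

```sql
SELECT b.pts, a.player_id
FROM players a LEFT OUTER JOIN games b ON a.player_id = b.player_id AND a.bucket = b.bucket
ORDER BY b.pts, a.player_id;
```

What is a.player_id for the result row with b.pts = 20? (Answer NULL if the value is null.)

8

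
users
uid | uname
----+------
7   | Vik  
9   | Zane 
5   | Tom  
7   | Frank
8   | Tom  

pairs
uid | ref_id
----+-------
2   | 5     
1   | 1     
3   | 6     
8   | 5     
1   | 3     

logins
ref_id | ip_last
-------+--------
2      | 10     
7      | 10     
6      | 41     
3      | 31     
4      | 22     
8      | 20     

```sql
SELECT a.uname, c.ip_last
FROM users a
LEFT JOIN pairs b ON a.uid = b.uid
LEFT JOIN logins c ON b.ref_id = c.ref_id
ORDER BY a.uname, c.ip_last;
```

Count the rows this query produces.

Evaluate left to right. First `users a LEFT JOIN pairs b` on uid: 5 row(s).
Then LEFT JOIN `logins c` on ref_id: each of those 5 rows is kept; rows whose b.ref_id has no match in c get NULL for c's columns.
Result: 5 row(s).

5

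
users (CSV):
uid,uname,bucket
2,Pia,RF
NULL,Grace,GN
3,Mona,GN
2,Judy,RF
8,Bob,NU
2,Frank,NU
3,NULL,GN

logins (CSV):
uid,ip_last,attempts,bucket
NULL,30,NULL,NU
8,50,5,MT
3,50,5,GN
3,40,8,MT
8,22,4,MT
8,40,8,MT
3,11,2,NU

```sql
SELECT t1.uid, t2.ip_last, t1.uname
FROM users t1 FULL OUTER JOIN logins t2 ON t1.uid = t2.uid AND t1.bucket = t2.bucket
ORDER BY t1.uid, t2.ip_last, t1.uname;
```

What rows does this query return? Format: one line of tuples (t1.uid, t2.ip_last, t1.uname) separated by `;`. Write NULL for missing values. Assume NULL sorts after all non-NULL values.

(2, NULL, Frank); (2, NULL, Judy); (2, NULL, Pia); (3, 50, Mona); (3, 50, NULL); (8, NULL, Bob); (NULL, 11, NULL); (NULL, 22, NULL); (NULL, 30, NULL); (NULL, 40, NULL); (NULL, 40, NULL); (NULL, 50, NULL); (NULL, NULL, Grace)

FULL OUTER JOIN keeps every row from both sides; unmatched rows get NULL for the other side's columns.
Matching on t1.uid = t2.uid AND t1.bucket = t2.bucket. A NULL in a compared column never satisfies the condition.
- t1 row (uid=2, bucket=RF): no match → kept, t2 columns NULL.
- t1 row (uid=NULL, bucket=GN): no match → kept, t2 columns NULL.
- t1 row (uid=3, bucket=GN): matches 1 t2 row(s) → 1 output row(s).
- t1 row (uid=2, bucket=RF): no match → kept, t2 columns NULL.
- t1 row (uid=8, bucket=NU): no match → kept, t2 columns NULL.
- t1 row (uid=2, bucket=NU): no match → kept, t2 columns NULL.
- t1 row (uid=3, bucket=GN): matches 1 t2 row(s) → 1 output row(s).
- 6 row(s) from t2 found no t1 partner → padded with NULL.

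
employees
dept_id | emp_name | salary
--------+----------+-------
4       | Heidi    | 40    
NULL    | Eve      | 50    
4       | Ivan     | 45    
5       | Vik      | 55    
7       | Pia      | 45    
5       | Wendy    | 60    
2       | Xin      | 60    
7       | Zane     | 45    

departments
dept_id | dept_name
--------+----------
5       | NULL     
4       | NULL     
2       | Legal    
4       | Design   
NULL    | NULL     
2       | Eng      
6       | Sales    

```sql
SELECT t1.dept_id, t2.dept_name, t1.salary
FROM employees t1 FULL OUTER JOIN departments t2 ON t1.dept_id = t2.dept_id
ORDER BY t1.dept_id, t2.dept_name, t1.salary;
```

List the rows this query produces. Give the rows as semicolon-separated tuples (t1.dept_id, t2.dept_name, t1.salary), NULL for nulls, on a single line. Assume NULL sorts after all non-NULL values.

FULL OUTER JOIN keeps every row from both sides; unmatched rows get NULL for the other side's columns.
Matching on t1.dept_id = t2.dept_id. A NULL in a compared column never satisfies the condition.
Matched pairs: 8; unmatched t1 rows kept: 3; unmatched t2 rows kept: 2.

(2, Eng, 60); (2, Legal, 60); (4, Design, 40); (4, Design, 45); (4, NULL, 40); (4, NULL, 45); (5, NULL, 55); (5, NULL, 60); (7, NULL, 45); (7, NULL, 45); (NULL, Sales, NULL); (NULL, NULL, 50); (NULL, NULL, NULL)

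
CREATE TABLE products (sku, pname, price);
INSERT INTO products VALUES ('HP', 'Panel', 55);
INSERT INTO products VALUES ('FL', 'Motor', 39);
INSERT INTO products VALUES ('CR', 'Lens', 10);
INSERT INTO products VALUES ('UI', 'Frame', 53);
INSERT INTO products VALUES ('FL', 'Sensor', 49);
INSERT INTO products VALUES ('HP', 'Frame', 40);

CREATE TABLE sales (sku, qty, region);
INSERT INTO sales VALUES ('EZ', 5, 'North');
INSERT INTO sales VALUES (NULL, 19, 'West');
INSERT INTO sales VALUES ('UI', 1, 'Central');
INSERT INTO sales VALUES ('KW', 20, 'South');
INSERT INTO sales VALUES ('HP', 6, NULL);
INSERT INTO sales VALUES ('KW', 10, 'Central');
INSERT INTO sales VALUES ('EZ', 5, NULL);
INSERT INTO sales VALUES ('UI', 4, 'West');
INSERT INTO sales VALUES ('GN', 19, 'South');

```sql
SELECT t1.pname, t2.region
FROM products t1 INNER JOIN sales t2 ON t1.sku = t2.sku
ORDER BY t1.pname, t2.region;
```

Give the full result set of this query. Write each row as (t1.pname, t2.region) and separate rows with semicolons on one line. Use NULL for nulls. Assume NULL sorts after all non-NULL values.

(Frame, Central); (Frame, West); (Frame, NULL); (Panel, NULL)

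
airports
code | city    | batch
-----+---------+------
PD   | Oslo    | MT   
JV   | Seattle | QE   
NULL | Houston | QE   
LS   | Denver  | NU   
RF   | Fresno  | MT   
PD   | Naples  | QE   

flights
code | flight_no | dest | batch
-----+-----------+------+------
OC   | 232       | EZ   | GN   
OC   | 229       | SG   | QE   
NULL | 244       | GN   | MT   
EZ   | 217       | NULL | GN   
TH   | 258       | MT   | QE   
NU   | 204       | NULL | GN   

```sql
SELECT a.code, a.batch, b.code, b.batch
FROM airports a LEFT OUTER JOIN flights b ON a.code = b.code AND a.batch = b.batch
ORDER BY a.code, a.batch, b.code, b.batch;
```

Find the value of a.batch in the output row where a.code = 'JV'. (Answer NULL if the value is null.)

QE

LEFT JOIN keeps every row from `airports`; unmatched rows get NULL for `flights`'s columns.
Matching on a.code = b.code AND a.batch = b.batch. A NULL in a compared column never satisfies the condition.
- a (code=PD, batch=MT) has no partner → padded with NULL.
- a (code=JV, batch=QE) has no partner → padded with NULL.
- a (code=NULL, batch=QE) has no partner → padded with NULL.
- a (code=LS, batch=NU) has no partner → padded with NULL.
- a (code=RF, batch=MT) has no partner → padded with NULL.
- a (code=PD, batch=QE) has no partner → padded with NULL.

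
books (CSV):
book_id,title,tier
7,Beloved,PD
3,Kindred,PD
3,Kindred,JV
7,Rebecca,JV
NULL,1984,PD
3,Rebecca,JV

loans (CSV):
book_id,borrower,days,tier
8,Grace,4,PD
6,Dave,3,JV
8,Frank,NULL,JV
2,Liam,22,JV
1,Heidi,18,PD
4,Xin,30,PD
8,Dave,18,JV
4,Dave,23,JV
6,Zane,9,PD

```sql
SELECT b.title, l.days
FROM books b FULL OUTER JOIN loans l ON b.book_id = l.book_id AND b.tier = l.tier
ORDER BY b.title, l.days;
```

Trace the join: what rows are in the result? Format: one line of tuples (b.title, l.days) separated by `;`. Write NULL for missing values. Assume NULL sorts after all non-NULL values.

(1984, NULL); (Beloved, NULL); (Kindred, NULL); (Kindred, NULL); (Rebecca, NULL); (Rebecca, NULL); (NULL, 3); (NULL, 4); (NULL, 9); (NULL, 18); (NULL, 18); (NULL, 22); (NULL, 23); (NULL, 30); (NULL, NULL)

FULL OUTER JOIN keeps every row from both sides; unmatched rows get NULL for the other side's columns.
Matching on b.book_id = l.book_id AND b.tier = l.tier. A NULL in a compared column never satisfies the condition.
Matched pairs: 0; unmatched b rows kept: 6; unmatched l rows kept: 9.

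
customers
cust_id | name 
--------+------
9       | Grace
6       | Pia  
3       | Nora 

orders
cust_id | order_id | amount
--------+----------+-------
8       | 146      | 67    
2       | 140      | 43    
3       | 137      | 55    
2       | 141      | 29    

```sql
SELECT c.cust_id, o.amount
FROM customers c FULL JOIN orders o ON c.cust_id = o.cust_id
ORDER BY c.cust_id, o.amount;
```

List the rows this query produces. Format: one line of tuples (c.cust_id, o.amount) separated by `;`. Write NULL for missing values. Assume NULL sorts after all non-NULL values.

FULL OUTER JOIN keeps every row from both sides; unmatched rows get NULL for the other side's columns.
Matching on c.cust_id = o.cust_id.
- c[0] cust_id=9 → no match; kept with NULLs on the o side.
- c[1] cust_id=6 → no match; kept with NULLs on the o side.
- c[2] cust_id=3 → 1 match(es) in o → 1 row(s).
- 3 o row(s) had no c match → kept, c columns NULL.
After projecting and ordering:
c.cust_id | o.amount
3 | 55
6 | NULL
9 | NULL
NULL | 29
NULL | 43
NULL | 67

(3, 55); (6, NULL); (9, NULL); (NULL, 29); (NULL, 43); (NULL, 67)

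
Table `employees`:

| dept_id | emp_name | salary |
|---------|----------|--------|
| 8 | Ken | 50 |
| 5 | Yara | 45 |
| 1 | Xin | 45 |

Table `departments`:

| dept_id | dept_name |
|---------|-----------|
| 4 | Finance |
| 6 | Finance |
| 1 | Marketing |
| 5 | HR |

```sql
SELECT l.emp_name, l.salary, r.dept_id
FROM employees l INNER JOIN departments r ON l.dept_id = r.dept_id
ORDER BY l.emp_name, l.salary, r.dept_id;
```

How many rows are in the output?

2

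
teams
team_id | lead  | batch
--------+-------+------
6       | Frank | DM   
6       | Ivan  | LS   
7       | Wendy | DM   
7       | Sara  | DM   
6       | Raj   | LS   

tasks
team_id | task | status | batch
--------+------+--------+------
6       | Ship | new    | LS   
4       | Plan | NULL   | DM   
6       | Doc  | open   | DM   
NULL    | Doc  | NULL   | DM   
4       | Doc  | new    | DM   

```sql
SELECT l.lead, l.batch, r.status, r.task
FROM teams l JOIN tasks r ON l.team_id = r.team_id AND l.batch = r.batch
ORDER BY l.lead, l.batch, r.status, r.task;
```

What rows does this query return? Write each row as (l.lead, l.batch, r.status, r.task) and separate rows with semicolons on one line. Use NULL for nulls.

(Frank, DM, open, Doc); (Ivan, LS, new, Ship); (Raj, LS, new, Ship)

INNER JOIN keeps only pairs where the ON condition holds.
Matching on l.team_id = r.team_id AND l.batch = r.batch. A NULL in a compared column never satisfies the condition.
- l[0] team_id=6, batch=DM → 1 match(es) in r → 1 row(s).
- l[1] team_id=6, batch=LS → 1 match(es) in r → 1 row(s).
- l[2] team_id=7, batch=DM → no match; dropped.
- l[3] team_id=7, batch=DM → no match; dropped.
- l[4] team_id=6, batch=LS → 1 match(es) in r → 1 row(s).
After projecting and ordering:
l.lead | l.batch | r.status | r.task
Frank | DM | open | Doc
Ivan | LS | new | Ship
Raj | LS | new | Ship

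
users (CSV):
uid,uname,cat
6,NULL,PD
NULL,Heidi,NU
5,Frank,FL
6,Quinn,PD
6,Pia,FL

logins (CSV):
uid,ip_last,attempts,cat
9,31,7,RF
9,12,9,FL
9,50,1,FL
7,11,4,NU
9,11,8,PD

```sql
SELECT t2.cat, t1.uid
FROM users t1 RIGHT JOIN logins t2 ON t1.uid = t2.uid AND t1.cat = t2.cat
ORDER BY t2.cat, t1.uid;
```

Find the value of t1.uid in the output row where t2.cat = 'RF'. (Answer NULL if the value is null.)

NULL

RIGHT JOIN keeps every row from `logins`; unmatched rows get NULL for `users`'s columns.
Matching on t1.uid = t2.uid AND t1.cat = t2.cat. A NULL in a compared column never satisfies the condition.
- t1[0] uid=6, cat=PD → no match.
- t1[1] uid=NULL, cat=NU → no match.
- t1[2] uid=5, cat=FL → no match.
- t1[3] uid=6, cat=PD → no match.
- t1[4] uid=6, cat=FL → no match.
- 5 row(s) from t2 found no t1 partner → padded with NULL.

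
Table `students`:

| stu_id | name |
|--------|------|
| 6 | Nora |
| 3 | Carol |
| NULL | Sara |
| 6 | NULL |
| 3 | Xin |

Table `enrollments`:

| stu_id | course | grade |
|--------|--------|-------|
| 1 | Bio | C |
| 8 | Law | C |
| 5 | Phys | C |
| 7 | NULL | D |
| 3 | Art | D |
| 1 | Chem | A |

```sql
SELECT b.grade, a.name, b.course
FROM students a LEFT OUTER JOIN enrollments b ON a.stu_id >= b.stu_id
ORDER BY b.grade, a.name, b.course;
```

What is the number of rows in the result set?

15

LEFT JOIN keeps every row from `students`; unmatched rows get NULL for `enrollments`'s columns.
Matching on a.stu_id >= b.stu_id. A NULL in a compared column never satisfies the condition.
- stu_id=6: 4 matching b row(s), so 4 row(s) emitted.
- stu_id=3: 3 matching b row(s), so 3 row(s) emitted.
- stu_id=NULL: no b row matches, row kept with b columns NULL.
- stu_id=6: 4 matching b row(s), so 4 row(s) emitted.
- stu_id=3: 3 matching b row(s), so 3 row(s) emitted.
Total: 14 matched + 1 padded = 15 rows.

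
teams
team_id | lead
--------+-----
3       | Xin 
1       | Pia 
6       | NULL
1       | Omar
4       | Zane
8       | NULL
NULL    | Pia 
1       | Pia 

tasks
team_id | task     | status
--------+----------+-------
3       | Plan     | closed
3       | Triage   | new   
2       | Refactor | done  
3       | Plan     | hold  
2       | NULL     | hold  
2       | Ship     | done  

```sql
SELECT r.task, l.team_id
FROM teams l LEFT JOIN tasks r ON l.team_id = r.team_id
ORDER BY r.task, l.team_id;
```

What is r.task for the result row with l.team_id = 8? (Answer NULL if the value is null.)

NULL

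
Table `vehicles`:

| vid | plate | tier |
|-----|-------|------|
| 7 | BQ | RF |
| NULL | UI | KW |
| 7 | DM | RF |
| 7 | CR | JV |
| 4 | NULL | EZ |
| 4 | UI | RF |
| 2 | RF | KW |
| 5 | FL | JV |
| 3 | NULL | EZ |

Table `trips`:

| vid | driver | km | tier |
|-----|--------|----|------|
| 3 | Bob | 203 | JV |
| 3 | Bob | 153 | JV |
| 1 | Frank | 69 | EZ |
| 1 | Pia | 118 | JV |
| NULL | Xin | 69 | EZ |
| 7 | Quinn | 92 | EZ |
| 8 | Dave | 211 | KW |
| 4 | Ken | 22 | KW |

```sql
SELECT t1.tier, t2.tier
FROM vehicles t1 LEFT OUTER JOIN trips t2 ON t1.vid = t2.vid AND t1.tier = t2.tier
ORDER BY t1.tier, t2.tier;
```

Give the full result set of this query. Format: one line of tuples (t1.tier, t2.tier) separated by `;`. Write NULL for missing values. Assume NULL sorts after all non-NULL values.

LEFT JOIN keeps every row from `vehicles`; unmatched rows get NULL for `trips`'s columns.
Matching on t1.vid = t2.vid AND t1.tier = t2.tier. A NULL in a compared column never satisfies the condition.
Matched pairs: 0; unmatched t1 rows kept: 9.

(EZ, NULL); (EZ, NULL); (JV, NULL); (JV, NULL); (KW, NULL); (KW, NULL); (RF, NULL); (RF, NULL); (RF, NULL)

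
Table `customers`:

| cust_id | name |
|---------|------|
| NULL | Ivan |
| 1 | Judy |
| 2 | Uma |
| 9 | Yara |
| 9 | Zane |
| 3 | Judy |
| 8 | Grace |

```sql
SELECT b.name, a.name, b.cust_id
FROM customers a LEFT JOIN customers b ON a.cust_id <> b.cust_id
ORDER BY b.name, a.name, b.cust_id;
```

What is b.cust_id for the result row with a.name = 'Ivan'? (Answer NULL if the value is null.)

NULL

LEFT JOIN keeps every row from `customers a`; unmatched rows get NULL for `customers b`'s columns.
Matching on a.cust_id <> b.cust_id. A NULL in a compared column never satisfies the condition.
Matched pairs: 28; unmatched a rows kept: 1.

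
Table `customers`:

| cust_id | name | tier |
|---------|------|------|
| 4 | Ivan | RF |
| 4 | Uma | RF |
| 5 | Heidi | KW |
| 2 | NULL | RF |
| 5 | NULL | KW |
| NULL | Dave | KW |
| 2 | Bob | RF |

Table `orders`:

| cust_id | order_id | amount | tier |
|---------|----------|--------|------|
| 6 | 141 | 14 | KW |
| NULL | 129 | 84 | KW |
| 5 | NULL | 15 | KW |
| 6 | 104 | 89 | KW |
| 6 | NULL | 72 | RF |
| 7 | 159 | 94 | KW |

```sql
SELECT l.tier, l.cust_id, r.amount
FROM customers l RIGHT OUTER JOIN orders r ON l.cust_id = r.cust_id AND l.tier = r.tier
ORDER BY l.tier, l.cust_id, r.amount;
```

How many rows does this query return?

RIGHT JOIN keeps every row from `orders`; unmatched rows get NULL for `customers`'s columns.
Matching on l.cust_id = r.cust_id AND l.tier = r.tier. A NULL in a compared column never satisfies the condition.
- l[0] cust_id=4, tier=RF → no match.
- l[1] cust_id=4, tier=RF → no match.
- l[2] cust_id=5, tier=KW → 1 match(es) in r → 1 row(s).
- l[3] cust_id=2, tier=RF → no match.
- l[4] cust_id=5, tier=KW → 1 match(es) in r → 1 row(s).
- l[5] cust_id=NULL, tier=KW → no match.
- l[6] cust_id=2, tier=RF → no match.
- 5 r row(s) had no l match → kept, l columns NULL.
Total: 2 matched + 5 padded = 7 rows.

7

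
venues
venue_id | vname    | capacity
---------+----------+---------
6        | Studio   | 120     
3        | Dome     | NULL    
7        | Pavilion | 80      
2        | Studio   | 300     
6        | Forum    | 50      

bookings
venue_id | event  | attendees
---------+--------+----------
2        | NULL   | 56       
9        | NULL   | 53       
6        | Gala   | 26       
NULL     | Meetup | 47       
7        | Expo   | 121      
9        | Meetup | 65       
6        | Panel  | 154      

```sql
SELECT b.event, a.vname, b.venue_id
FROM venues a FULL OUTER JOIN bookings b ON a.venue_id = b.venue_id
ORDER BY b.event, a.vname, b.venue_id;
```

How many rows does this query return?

10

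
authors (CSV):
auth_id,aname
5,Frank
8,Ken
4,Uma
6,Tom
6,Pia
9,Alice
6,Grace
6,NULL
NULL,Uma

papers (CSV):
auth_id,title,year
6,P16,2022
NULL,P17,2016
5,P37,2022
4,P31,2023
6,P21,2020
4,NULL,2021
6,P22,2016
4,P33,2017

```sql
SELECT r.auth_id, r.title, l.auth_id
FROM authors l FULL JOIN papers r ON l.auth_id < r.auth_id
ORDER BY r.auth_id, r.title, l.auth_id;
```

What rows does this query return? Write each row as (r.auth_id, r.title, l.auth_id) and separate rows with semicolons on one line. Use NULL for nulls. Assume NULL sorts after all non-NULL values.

FULL OUTER JOIN keeps every row from both sides; unmatched rows get NULL for the other side's columns.
Matching on l.auth_id < r.auth_id. A NULL in a compared column never satisfies the condition.
Matched pairs: 7; unmatched l rows kept: 7; unmatched r rows kept: 4.

(4, P31, NULL); (4, P33, NULL); (4, NULL, NULL); (5, P37, 4); (6, P16, 4); (6, P16, 5); (6, P21, 4); (6, P21, 5); (6, P22, 4); (6, P22, 5); (NULL, P17, NULL); (NULL, NULL, 6); (NULL, NULL, 6); (NULL, NULL, 6); (NULL, NULL, 6); (NULL, NULL, 8); (NULL, NULL, 9); (NULL, NULL, NULL)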